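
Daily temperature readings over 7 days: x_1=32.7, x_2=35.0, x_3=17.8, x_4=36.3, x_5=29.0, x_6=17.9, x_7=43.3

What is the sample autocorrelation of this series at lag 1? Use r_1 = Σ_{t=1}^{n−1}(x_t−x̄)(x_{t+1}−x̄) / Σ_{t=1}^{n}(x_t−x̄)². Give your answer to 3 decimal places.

Mean x̄ = (32.7 + 35.0 + 17.8 + 36.3 + 29.0 + 17.9 + 43.3)/7 = 30.2857
Deviations from mean: 2.4143, 4.7143, -12.4857, 6.0143, -1.2857, -12.3857, 13.0143
Numerator Σ_{t=1}^{6}(x_t−x̄)(x_{t+1}−x̄) = -275.5716
Denominator Σ(x_t−x̄)² = 544.5486
r_1 = -275.5716 / 544.5486 = -0.506

-0.506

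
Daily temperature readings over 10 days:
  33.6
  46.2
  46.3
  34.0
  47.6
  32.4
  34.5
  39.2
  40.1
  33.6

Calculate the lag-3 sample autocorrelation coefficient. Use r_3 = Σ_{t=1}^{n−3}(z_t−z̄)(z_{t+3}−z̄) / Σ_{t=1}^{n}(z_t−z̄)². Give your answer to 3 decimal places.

Mean z̄ = (33.6 + 46.2 + 46.3 + 34.0 + 47.6 + 32.4 + 34.5 + 39.2 + 40.1 + 33.6)/10 = 38.7500
Σ(z_t−z̄)(z_{t+3}−z̄) = (24.4625) + (65.9325) + (-47.9425) + (20.1875) + (3.9825) + (-8.5725) + (21.8875) = 79.9375
Denominator Σ(z_t−z̄)² = 326.8450
r_3 = 79.9375 / 326.8450 = 0.245

0.245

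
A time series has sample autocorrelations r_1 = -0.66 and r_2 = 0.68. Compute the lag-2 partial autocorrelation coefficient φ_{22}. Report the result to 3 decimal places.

0.433

φ_{22} = (r_2 − r_1²) / (1 − r_1²)
r_1² = (-0.66)² = 0.4356
Numerator = 0.68 − 0.4356 = 0.2444; denominator = 1 − 0.4356 = 0.5644
φ_{22} = 0.2444 / 0.5644 = 0.433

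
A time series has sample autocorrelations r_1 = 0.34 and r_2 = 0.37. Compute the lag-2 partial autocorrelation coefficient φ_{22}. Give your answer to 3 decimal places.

0.288

φ_{22} = (r_2 − r_1²) / (1 − r_1²)
r_1² = (0.34)² = 0.1156
Numerator = 0.37 − 0.1156 = 0.2544; denominator = 1 − 0.1156 = 0.8844
φ_{22} = 0.2544 / 0.8844 = 0.288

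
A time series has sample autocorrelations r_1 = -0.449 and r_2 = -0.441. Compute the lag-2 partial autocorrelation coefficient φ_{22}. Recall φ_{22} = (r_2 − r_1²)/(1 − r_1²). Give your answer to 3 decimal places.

-0.805

φ_{22} = (r_2 − r_1²) / (1 − r_1²)
r_1² = (-0.449)² = 0.201601
Numerator = -0.441 − 0.2016 = -0.6426; denominator = 1 − 0.2016 = 0.7984
φ_{22} = -0.6426 / 0.7984 = -0.805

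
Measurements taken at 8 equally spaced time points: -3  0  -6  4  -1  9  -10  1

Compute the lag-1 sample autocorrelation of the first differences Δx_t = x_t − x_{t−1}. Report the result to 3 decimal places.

First differences Δx: 3, -6, 10, -5, 10, -19, 11
Mean of differences = 0.5714
Numerator Σ(Δx_t−Δx̄)(Δx_{t+1}−Δx̄) = -571.6122
Denominator Σ(Δx_t−Δx̄)² = 749.7143
r_1(Δx) = -571.6122 / 749.7143 = -0.762

-0.762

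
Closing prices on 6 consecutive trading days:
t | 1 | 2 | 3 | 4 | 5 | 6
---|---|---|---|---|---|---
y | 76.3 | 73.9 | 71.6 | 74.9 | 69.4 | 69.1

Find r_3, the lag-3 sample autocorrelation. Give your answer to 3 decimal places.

Mean ȳ = (76.3 + 73.9 + 71.6 + 74.9 + 69.4 + 69.1)/6 = 72.5333
Deviations from mean: 3.7667, 1.3667, -0.9333, 2.3667, -3.1333, -3.4333
Numerator Σ_{t=1}^{3}(y_t−ȳ)(y_{t+3}−ȳ) = 7.8367
Denominator Σ(y_t−ȳ)² = 44.1333
r_3 = 7.8367 / 44.1333 = 0.178

0.178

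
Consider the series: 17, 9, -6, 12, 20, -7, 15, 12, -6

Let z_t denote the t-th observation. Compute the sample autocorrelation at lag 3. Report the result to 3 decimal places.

Mean z̄ = (17 + 9 − 6 + 12 + 20 − 7 + 15 + 12 − 6)/9 = 7.3333
Numerator Σ_{t=1}^{6}(z_t−z̄)(z_{t+3}−z̄) = 543.3333
Denominator Σ(z_t−z̄)² = 920.0000
r_3 = 543.3333 / 920.0000 = 0.591

0.591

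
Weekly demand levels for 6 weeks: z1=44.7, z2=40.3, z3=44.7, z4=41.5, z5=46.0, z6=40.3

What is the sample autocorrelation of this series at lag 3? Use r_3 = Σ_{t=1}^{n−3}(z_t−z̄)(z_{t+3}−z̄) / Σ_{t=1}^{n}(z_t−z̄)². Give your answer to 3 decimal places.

-0.483

Mean z̄ = (44.7 + 40.3 + 44.7 + 41.5 + 46.0 + 40.3)/6 = 42.9167
Σ(z_t−z̄)(z_{t+3}−z̄) = (-2.5264) + (-8.0681) + (-4.6664) = -15.2608
Denominator Σ(z_t−z̄)² = 31.5683
r_3 = -15.2608 / 31.5683 = -0.483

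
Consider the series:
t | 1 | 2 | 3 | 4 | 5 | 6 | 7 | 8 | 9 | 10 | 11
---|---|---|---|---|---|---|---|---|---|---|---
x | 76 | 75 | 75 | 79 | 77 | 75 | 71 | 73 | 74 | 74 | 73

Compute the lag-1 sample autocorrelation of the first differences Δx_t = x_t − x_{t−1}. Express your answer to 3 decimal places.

-0.052

First differences Δx: -1, 0, 4, -2, -2, -4, 2, 1, 0, -1
Mean of differences = -0.3000
Numerator Σ(Δx_t−Δx̄)(Δx_{t+1}−Δx̄) = -2.3900
Denominator Σ(Δx_t−Δx̄)² = 46.1000
r_1(Δx) = -2.3900 / 46.1000 = -0.052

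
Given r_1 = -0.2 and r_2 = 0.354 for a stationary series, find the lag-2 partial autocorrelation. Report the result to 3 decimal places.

0.327

φ_{22} = (r_2 − r_1²) / (1 − r_1²)
r_1² = (-0.2)² = 0.04
Numerator = 0.354 − 0.0400 = 0.3140; denominator = 1 − 0.0400 = 0.9600
φ_{22} = 0.3140 / 0.9600 = 0.327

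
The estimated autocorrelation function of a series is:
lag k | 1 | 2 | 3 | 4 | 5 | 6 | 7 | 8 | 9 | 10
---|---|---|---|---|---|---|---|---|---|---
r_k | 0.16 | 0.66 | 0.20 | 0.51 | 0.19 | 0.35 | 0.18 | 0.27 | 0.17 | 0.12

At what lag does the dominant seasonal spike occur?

2

The largest autocorrelation is r_2 = 0.66, with weaker echoes at lags 4 (0.51), 6 (0.35) and 8 (0.27); the remaining lags stay at or below 0.20.
The dominant spike at lag 2 indicates a seasonal period of 2.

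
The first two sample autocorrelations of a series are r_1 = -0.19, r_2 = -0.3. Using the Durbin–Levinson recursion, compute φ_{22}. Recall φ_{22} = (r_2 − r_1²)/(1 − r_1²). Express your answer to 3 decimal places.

-0.349

φ_{22} = (r_2 − r_1²) / (1 − r_1²)
r_1² = (-0.19)² = 0.0361
Numerator = -0.3 − 0.0361 = -0.3361; denominator = 1 − 0.0361 = 0.9639
φ_{22} = -0.3361 / 0.9639 = -0.349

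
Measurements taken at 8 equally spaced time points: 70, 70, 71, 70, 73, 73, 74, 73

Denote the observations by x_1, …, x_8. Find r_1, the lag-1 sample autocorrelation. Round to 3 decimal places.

Mean x̄ = (70 + 70 + 71 + 70 + 73 + 73 + 74 + 73)/8 = 71.7500
Deviations from mean: -1.7500, -1.7500, -0.7500, -1.7500, 1.2500, 1.2500, 2.2500, 1.2500
Σ(x_t−x̄)(x_{t+1}−x̄) = (3.0625) + (1.3125) + (1.3125) + (-2.1875) + (1.5625) + (2.8125) + (2.8125) = 10.6875
Denominator Σ(x_t−x̄)² = 19.5000
r_1 = 10.6875 / 19.5000 = 0.548

0.548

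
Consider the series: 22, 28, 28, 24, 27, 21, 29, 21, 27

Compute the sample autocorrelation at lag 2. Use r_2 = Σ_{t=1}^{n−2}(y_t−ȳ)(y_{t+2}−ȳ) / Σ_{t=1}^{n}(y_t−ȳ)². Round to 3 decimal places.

0.347

Mean ȳ = (22 + 28 + 28 + 24 + 27 + 21 + 29 + 21 + 27)/9 = 25.2222
Numerator Σ_{t=1}^{7}(y_t−ȳ)(y_{t+2}−ȳ) = 29.0123
Denominator Σ(y_t−ȳ)² = 83.5556
r_2 = 29.0123 / 83.5556 = 0.347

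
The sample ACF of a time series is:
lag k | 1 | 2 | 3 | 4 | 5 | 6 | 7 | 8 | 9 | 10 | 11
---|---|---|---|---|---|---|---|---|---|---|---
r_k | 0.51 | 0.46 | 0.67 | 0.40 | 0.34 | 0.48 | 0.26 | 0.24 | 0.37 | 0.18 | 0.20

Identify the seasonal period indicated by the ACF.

3

The largest autocorrelation is r_3 = 0.67; the remaining lags stay at or below 0.51. The elevated value at lag 1 (0.51), dropping to 0.46 at lag 2, reflects decaying short-term dependence rather than seasonality.
The dominant spike at lag 3 indicates a seasonal period of 3.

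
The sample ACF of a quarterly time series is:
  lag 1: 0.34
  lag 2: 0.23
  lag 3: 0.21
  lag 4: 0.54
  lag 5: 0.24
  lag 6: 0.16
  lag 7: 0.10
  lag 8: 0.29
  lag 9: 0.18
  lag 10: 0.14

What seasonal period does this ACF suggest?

4

The largest autocorrelation is r_4 = 0.54; the remaining lags stay at or below 0.34. The elevated value at lag 1 (0.34), dropping to 0.23 at lag 2, reflects decaying short-term dependence rather than seasonality.
The dominant spike at lag 4 indicates a seasonal period of 4.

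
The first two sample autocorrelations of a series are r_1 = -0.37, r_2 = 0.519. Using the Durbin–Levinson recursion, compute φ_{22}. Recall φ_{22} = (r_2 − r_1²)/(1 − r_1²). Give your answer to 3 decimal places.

φ_{22} = (r_2 − r_1²) / (1 − r_1²)
r_1² = (-0.37)² = 0.1369
Numerator = 0.519 − 0.1369 = 0.3821; denominator = 1 − 0.1369 = 0.8631
φ_{22} = 0.3821 / 0.8631 = 0.443

0.443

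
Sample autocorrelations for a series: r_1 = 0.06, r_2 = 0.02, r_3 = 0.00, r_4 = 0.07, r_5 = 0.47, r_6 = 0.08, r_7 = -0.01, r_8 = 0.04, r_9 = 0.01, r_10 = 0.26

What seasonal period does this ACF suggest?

The largest autocorrelation is r_5 = 0.47, with a weaker echo at lag 10 (0.26); the remaining lags stay at or below 0.08.
The dominant spike at lag 5 indicates a seasonal period of 5.

5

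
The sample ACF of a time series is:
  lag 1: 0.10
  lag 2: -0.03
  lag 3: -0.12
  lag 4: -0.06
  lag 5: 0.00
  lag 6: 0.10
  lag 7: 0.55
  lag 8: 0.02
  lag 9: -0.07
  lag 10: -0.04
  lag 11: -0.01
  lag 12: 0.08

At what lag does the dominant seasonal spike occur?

The largest autocorrelation is r_7 = 0.55; the remaining lags stay at or below 0.10.
The dominant spike at lag 7 indicates a seasonal period of 7.

7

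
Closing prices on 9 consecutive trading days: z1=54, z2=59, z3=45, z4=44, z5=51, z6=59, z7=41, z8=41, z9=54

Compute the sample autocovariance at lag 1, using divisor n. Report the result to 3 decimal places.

-1.586

Mean z̄ = (54 + 59 + 45 + 44 + 51 + 59 + 41 + 41 + 54)/9 = 49.7778
Σ_{t=1}^{8}(z_t−z̄)(z_{t+1}−z̄) = -14.2716
γ_1 = -14.2716 / 9 = -1.586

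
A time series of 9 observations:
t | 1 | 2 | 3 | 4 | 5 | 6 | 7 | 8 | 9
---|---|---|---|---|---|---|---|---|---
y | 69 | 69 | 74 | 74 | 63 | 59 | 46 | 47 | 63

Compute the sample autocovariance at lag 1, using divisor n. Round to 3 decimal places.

Mean ȳ = (69 + 69 + 74 + 74 + 63 + 59 + 46 + 47 + 63)/9 = 62.6667
Σ_{t=1}^{8}(y_t−ȳ)(y_{t+1}−ȳ) = 559.8889
γ_1 = 559.8889 / 9 = 62.210

62.210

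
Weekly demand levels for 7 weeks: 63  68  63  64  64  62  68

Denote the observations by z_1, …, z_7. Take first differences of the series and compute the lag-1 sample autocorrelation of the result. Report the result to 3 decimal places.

-0.434

First differences Δz: 5, -5, 1, 0, -2, 6
Mean of differences = 0.8333
Numerator Σ(Δz_t−Δz̄)(Δz_{t+1}−Δz̄) = -37.6944
Denominator Σ(Δz_t−Δz̄)² = 86.8333
r_1(Δz) = -37.6944 / 86.8333 = -0.434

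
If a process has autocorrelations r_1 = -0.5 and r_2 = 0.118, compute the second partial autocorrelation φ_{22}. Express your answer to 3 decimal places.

-0.176

φ_{22} = (r_2 − r_1²) / (1 − r_1²)
r_1² = (-0.5)² = 0.25
Numerator = 0.118 − 0.2500 = -0.1320; denominator = 1 − 0.2500 = 0.7500
φ_{22} = -0.1320 / 0.7500 = -0.176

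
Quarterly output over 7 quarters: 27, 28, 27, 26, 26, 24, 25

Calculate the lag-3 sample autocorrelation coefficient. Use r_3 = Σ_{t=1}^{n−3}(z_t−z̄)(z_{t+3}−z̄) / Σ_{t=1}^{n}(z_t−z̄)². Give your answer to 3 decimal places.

-0.190

Mean z̄ = (27 + 28 + 27 + 26 + 26 + 24 + 25)/7 = 26.1429
Deviations from mean: 0.8571, 1.8571, 0.8571, -0.1429, -0.1429, -2.1429, -1.1429
Σ(z_t−z̄)(z_{t+3}−z̄) = (-0.1224) + (-0.2653) + (-1.8367) + (0.1633) = -2.0612
Denominator Σ(z_t−z̄)² = 10.8571
r_3 = -2.0612 / 10.8571 = -0.190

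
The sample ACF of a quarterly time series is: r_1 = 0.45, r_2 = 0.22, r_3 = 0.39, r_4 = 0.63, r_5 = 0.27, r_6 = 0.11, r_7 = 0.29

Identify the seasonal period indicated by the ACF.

4

The largest autocorrelation is r_4 = 0.63; the remaining lags stay at or below 0.45. The elevated value at lag 1 (0.45), dropping to 0.22 at lag 2, reflects decaying short-term dependence rather than seasonality.
The dominant spike at lag 4 indicates a seasonal period of 4.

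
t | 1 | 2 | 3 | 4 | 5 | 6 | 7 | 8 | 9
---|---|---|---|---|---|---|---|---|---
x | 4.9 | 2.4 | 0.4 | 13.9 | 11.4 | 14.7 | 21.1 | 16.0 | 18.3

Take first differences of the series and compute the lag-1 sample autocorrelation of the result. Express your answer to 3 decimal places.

First differences Δx: -2.5, -2.0, 13.5, -2.5, 3.3, 6.4, -5.1, 2.3
Mean of differences = 1.6750
Numerator Σ(Δx_t−Δx̄)(Δx_{t+1}−Δx̄) = -112.8356
Denominator Σ(Δx_t−Δx̄)² = 259.4550
r_1(Δx) = -112.8356 / 259.4550 = -0.435

-0.435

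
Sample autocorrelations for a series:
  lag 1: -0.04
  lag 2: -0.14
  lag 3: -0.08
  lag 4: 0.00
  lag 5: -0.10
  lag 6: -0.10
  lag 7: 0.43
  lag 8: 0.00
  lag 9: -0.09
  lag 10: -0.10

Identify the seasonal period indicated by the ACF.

7

The largest autocorrelation is r_7 = 0.43; the remaining lags stay at or below 0.00.
The dominant spike at lag 7 indicates a seasonal period of 7.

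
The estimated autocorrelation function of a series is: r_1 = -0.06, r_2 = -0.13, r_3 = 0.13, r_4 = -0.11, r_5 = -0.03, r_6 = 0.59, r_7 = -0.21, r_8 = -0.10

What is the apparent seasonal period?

The largest autocorrelation is r_6 = 0.59; the remaining lags stay at or below 0.13.
The dominant spike at lag 6 indicates a seasonal period of 6.

6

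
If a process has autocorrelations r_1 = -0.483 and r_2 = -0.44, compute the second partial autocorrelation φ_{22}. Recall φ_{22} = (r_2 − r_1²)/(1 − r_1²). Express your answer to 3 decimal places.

φ_{22} = (r_2 − r_1²) / (1 − r_1²)
r_1² = (-0.483)² = 0.233289
Numerator = -0.44 − 0.2333 = -0.6733; denominator = 1 − 0.2333 = 0.7667
φ_{22} = -0.6733 / 0.7667 = -0.878

-0.878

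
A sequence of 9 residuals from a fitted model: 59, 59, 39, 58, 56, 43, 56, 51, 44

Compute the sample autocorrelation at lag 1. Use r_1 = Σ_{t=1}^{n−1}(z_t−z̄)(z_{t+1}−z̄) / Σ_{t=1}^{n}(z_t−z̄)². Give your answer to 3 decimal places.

Mean z̄ = (59 + 59 + 39 + 58 + 56 + 43 + 56 + 51 + 44)/9 = 51.6667
Numerator Σ_{t=1}^{8}(z_t−z̄)(z_{t+1}−z̄) = -164.7778
Denominator Σ(z_t−z̄)² = 480.0000
r_1 = -164.7778 / 480.0000 = -0.343

-0.343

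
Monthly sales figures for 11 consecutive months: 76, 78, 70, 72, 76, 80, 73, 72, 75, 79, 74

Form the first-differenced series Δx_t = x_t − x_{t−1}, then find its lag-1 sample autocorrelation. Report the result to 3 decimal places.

-0.196

First differences Δx: 2, -8, 2, 4, 4, -7, -1, 3, 4, -5
Mean of differences = -0.2000
Numerator Σ(Δx_t−Δx̄)(Δx_{t+1}−Δx̄) = -39.8400
Denominator Σ(Δx_t−Δx̄)² = 203.6000
r_1(Δx) = -39.8400 / 203.6000 = -0.196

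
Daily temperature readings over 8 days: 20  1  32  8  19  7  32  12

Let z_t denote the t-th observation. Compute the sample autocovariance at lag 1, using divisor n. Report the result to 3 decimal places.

Mean z̄ = (20 + 1 + 32 + 8 + 19 + 7 + 32 + 12)/8 = 16.3750
Deviations: 3.6250, -15.3750, 15.6250, -8.3750, 2.6250, -9.3750, 15.6250, -4.3750
Σ_{t=1}^{7}(z_t−z̄)(z_{t+1}−z̄) = -688.2656
γ_1 = -688.2656 / 8 = -86.033

-86.033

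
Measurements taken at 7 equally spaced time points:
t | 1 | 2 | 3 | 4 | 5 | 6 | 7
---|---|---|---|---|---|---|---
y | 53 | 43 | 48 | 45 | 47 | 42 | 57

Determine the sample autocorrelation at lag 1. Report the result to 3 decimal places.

-0.408

Mean ȳ = (53 + 43 + 48 + 45 + 47 + 42 + 57)/7 = 47.8571
Numerator Σ_{t=1}^{6}(y_t−ȳ)(y_{t+1}−ȳ) = -72.1633
Denominator Σ(y_t−ȳ)² = 176.8571
r_1 = -72.1633 / 176.8571 = -0.408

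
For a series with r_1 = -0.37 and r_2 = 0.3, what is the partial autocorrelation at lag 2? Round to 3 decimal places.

φ_{22} = (r_2 − r_1²) / (1 − r_1²)
r_1² = (-0.37)² = 0.1369
Numerator = 0.3 − 0.1369 = 0.1631; denominator = 1 − 0.1369 = 0.8631
φ_{22} = 0.1631 / 0.8631 = 0.189

0.189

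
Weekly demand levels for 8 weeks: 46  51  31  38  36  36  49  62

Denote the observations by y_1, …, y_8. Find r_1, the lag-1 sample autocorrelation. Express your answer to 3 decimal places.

Mean ȳ = (46 + 51 + 31 + 38 + 36 + 36 + 49 + 62)/8 = 43.6250
Deviations from mean: 2.3750, 7.3750, -12.6250, -5.6250, -7.6250, -7.6250, 5.3750, 18.3750
Σ(y_t−ȳ)(y_{t+1}−ȳ) = (17.5156) + (-93.1094) + (71.0156) + (42.8906) + (58.1406) + (-40.9844) + (98.7656) = 154.2344
Denominator Σ(y_t−ȳ)² = 733.8750
r_1 = 154.2344 / 733.8750 = 0.210

0.210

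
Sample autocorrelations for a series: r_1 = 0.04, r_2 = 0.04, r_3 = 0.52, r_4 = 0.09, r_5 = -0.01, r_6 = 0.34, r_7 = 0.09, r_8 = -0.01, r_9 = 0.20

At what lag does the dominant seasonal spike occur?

3

The largest autocorrelation is r_3 = 0.52, with weaker echoes at lags 6 (0.34) and 9 (0.20); the remaining lags stay at or below 0.09.
The dominant spike at lag 3 indicates a seasonal period of 3.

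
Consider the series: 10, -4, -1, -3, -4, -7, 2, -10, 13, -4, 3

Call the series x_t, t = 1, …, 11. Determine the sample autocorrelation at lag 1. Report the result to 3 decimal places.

Mean x̄ = (10 − 4 − 1 − 3 − 4 − 7 + 2 − 10 + 13 − 4 + 3)/11 = -0.4545
Numerator Σ_{t=1}^{10}(x_t−x̄)(x_{t+1}−x̄) = -229.3884
Denominator Σ(x_t−x̄)² = 486.7273
r_1 = -229.3884 / 486.7273 = -0.471

-0.471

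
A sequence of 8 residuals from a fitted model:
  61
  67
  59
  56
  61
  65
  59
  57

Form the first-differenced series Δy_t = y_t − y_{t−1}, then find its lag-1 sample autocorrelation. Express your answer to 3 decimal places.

-0.191

First differences Δy: 6, -8, -3, 5, 4, -6, -2
Mean of differences = -0.5714
Numerator Σ(Δy_t−Δȳ)(Δy_{t+1}−Δȳ) = -35.8980
Denominator Σ(Δy_t−Δȳ)² = 187.7143
r_1(Δy) = -35.8980 / 187.7143 = -0.191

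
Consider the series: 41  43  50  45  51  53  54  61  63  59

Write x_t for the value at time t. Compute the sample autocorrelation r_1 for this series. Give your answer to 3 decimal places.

Mean x̄ = (41 + 43 + 50 + 45 + 51 + 53 + 54 + 61 + 63 + 59)/10 = 52.0000
Numerator Σ_{t=1}^{9}(x_t−x̄)(x_{t+1}−x̄) = 333.0000
Denominator Σ(x_t−x̄)² = 512.0000
r_1 = 333.0000 / 512.0000 = 0.650

0.650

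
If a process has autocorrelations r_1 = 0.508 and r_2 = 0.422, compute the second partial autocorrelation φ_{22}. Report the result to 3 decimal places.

φ_{22} = (r_2 − r_1²) / (1 − r_1²)
r_1² = (0.508)² = 0.258064
Numerator = 0.422 − 0.2581 = 0.1639; denominator = 1 − 0.2581 = 0.7419
φ_{22} = 0.1639 / 0.7419 = 0.221

0.221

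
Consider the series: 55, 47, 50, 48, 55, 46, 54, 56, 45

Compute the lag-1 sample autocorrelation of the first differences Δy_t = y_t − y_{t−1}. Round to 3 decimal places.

First differences Δy: -8, 3, -2, 7, -9, 8, 2, -11
Mean of differences = -1.2500
Numerator Σ(Δy_t−Δȳ)(Δy_{t+1}−Δȳ) = -175.3125
Denominator Σ(Δy_t−Δȳ)² = 383.5000
r_1(Δy) = -175.3125 / 383.5000 = -0.457

-0.457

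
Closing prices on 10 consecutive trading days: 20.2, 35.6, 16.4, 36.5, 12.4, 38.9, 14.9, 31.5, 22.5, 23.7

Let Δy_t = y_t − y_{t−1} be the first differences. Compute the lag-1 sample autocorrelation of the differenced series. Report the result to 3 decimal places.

First differences Δy: 15.4, -19.2, 20.1, -24.1, 26.5, -24.0, 16.6, -9.0, 1.2
Mean of differences = 0.3889
Numerator Σ(Δy_t−Δȳ)(Δy_{t+1}−Δȳ) = -2994.3168
Denominator Σ(Δy_t−Δȳ)² = 3225.5089
r_1(Δy) = -2994.3168 / 3225.5089 = -0.928

-0.928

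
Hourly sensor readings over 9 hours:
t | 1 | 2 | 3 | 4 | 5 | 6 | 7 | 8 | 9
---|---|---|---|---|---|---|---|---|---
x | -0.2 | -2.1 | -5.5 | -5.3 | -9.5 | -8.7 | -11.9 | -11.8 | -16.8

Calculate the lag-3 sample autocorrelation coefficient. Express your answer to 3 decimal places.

0.054

Mean x̄ = (-0.2 − 2.1 − 5.5 − 5.3 − 9.5 − 8.7 − 11.9 − 11.8 − 16.8)/9 = -7.9778
Σ(x_t−x̄)(x_{t+3}−x̄) = (20.8272) + (-8.9473) + (-1.7895) + (-10.5028) + (5.8183) + (6.3716) = 11.7774
Denominator Σ(x_t−x̄)² = 219.0156
r_3 = 11.7774 / 219.0156 = 0.054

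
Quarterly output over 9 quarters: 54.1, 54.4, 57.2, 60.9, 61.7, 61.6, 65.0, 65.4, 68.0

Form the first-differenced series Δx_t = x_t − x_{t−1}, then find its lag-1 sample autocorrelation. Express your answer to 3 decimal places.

First differences Δx: 0.3, 2.8, 3.7, 0.8, -0.1, 3.4, 0.4, 2.6
Mean of differences = 1.7375
Numerator Σ(Δx_t−Δx̄)(Δx_{t+1}−Δx̄) = -5.9914
Denominator Σ(Δx_t−Δx̄)² = 16.5988
r_1(Δx) = -5.9914 / 16.5988 = -0.361

-0.361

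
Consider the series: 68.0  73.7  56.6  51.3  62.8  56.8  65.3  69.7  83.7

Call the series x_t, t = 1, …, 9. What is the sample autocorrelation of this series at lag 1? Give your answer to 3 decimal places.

Mean x̄ = (68.0 + 73.7 + 56.6 + 51.3 + 62.8 + 56.8 + 65.3 + 69.7 + 83.7)/9 = 65.3222
Numerator Σ_{t=1}^{8}(x_t−x̄)(x_{t+1}−x̄) = 209.0740
Denominator Σ(x_t−x̄)² = 785.9556
r_1 = 209.0740 / 785.9556 = 0.266

0.266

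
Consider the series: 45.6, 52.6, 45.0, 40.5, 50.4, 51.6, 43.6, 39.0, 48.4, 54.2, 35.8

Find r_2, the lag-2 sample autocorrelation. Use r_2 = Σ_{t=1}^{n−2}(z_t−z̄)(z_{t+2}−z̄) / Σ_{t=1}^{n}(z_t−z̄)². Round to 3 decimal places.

Mean z̄ = (45.6 + 52.6 + 45.0 + 40.5 + 50.4 + 51.6 + 43.6 + 39.0 + 48.4 + 54.2 + 35.8)/11 = 46.0636
Numerator Σ_{t=1}^{9}(z_t−z̄)(z_{t+2}−z̄) = -208.2854
Denominator Σ(z_t−z̄)² = 357.4455
r_2 = -208.2854 / 357.4455 = -0.583

-0.583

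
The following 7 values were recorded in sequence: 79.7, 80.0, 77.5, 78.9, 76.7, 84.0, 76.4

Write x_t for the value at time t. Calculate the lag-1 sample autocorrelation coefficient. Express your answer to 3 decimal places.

Mean x̄ = (79.7 + 80.0 + 77.5 + 78.9 + 76.7 + 84.0 + 76.4)/7 = 79.0286
Deviations from mean: 0.6714, 0.9714, -1.5286, -0.1286, -2.3286, 4.9714, -2.6286
Numerator Σ_{t=1}^{6}(x_t−x̄)(x_{t+1}−x̄) = -24.9808
Denominator Σ(x_t−x̄)² = 40.7943
r_1 = -24.9808 / 40.7943 = -0.612

-0.612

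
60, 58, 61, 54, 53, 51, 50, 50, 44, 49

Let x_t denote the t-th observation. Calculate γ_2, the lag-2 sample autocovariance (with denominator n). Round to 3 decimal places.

10.400

Mean x̄ = (60 + 58 + 61 + 54 + 53 + 51 + 50 + 50 + 44 + 49)/10 = 53.0000
Σ_{t=1}^{8}(x_t−x̄)(x_{t+2}−x̄) = 104.0000
γ_2 = 104.0000 / 10 = 10.400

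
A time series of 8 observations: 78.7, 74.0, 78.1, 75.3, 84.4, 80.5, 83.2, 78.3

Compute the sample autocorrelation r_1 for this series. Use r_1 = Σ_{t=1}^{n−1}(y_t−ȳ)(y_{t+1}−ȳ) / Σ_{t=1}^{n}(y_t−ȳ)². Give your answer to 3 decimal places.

Mean ȳ = (78.7 + 74.0 + 78.1 + 75.3 + 84.4 + 80.5 + 83.2 + 78.3)/8 = 79.0625
Deviations from mean: -0.3625, -5.0625, -0.9625, -3.7625, 5.3375, 1.4375, 4.1375, -0.7625
Σ(y_t−ȳ)(y_{t+1}−ȳ) = (1.8352) + (4.8727) + (3.6214) + (-20.0823) + (7.6727) + (5.9477) + (-3.1548) = 0.7123
Denominator Σ(y_t−ȳ)² = 89.0988
r_1 = 0.7123 / 89.0988 = 0.008

0.008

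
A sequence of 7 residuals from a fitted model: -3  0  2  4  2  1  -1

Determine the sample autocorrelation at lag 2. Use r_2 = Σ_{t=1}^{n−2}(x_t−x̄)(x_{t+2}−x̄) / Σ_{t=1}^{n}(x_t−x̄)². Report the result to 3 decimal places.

Mean x̄ = (-3 + 0 + 2 + 4 + 2 + 1 − 1)/7 = 0.7143
Σ(x_t−x̄)(x_{t+2}−x̄) = (-4.7755) + (-2.3469) + (1.6531) + (0.9388) + (-2.2041) = -6.7347
Denominator Σ(x_t−x̄)² = 31.4286
r_2 = -6.7347 / 31.4286 = -0.214

-0.214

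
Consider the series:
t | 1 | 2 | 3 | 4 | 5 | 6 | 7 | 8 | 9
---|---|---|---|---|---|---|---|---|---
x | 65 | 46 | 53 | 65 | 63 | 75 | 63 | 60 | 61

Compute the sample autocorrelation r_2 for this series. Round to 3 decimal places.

Mean x̄ = (65 + 46 + 53 + 65 + 63 + 75 + 63 + 60 + 61)/9 = 61.2222
Σ(x_t−x̄)(x_{t+2}−x̄) = (-31.0617) + (-57.5062) + (-14.6173) + (52.0494) + (3.1605) + (-16.8395) + (-0.3951) = -65.2099
Denominator Σ(x_t−x̄)² = 525.5556
r_2 = -65.2099 / 525.5556 = -0.124

-0.124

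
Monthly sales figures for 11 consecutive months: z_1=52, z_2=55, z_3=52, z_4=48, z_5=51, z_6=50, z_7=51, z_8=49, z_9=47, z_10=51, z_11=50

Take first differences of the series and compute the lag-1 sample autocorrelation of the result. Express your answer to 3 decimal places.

First differences Δz: 3, -3, -4, 3, -1, 1, -2, -2, 4, -1
Mean of differences = -0.2000
Numerator Σ(Δz_t−Δz̄)(Δz_{t+1}−Δz̄) = -23.8400
Denominator Σ(Δz_t−Δz̄)² = 69.6000
r_1(Δz) = -23.8400 / 69.6000 = -0.343

-0.343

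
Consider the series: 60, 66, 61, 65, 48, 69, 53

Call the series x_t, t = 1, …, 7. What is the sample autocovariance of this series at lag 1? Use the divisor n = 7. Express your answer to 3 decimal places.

-31.808

Mean x̄ = (60 + 66 + 61 + 65 + 48 + 69 + 53)/7 = 60.2857
Deviations: -0.2857, 5.7143, 0.7143, 4.7143, -12.2857, 8.7143, -7.2857
Σ_{t=1}^{6}(x_t−x̄)(x_{t+1}−x̄) = -222.6531
γ_1 = -222.6531 / 7 = -31.808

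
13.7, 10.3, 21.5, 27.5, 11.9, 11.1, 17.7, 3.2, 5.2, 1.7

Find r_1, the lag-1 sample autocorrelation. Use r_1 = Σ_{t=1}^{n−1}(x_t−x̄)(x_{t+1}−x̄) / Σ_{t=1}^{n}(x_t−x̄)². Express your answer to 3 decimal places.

Mean x̄ = (13.7 + 10.3 + 21.5 + 27.5 + 11.9 + 11.1 + 17.7 + 3.2 + 5.2 + 1.7)/10 = 12.3800
Numerator Σ_{t=1}^{9}(x_t−x̄)(x_{t+1}−x̄) = 196.4836
Denominator Σ(x_t−x̄)² = 597.9160
r_1 = 196.4836 / 597.9160 = 0.329

0.329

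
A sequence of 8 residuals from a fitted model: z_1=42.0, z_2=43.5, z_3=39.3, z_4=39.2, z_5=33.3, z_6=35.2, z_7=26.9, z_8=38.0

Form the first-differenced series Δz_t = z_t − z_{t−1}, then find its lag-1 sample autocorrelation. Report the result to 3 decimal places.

First differences Δz: 1.5, -4.2, -0.1, -5.9, 1.9, -8.3, 11.1
Mean of differences = -0.5714
Numerator Σ(Δz_t−Δz̄)(Δz_{t+1}−Δz̄) = -134.2122
Denominator Σ(Δz_t−Δz̄)² = 248.1343
r_1(Δz) = -134.2122 / 248.1343 = -0.541

-0.541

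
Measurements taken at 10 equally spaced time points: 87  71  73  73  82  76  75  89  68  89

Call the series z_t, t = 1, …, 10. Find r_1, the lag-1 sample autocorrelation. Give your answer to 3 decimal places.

Mean z̄ = (87 + 71 + 73 + 73 + 82 + 76 + 75 + 89 + 68 + 89)/10 = 78.3000
Numerator Σ_{t=1}^{9}(z_t−z̄)(z_{t+1}−z̄) = -272.9900
Denominator Σ(z_t−z̄)² = 550.1000
r_1 = -272.9900 / 550.1000 = -0.496

-0.496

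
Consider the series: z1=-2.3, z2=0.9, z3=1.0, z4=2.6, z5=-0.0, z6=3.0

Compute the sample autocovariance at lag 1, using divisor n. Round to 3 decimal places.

-0.537

Mean z̄ = (-2.3 + 0.9 + 1.0 + 2.6 − 0.0 + 3.0)/6 = 0.8667
Σ_{t=1}^{5}(z_t−z̄)(z_{t+1}−z̄) = -3.2211
γ_1 = -3.2211 / 6 = -0.537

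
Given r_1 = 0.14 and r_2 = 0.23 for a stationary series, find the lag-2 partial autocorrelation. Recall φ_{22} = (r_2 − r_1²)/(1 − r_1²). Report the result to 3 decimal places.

φ_{22} = (r_2 − r_1²) / (1 − r_1²)
r_1² = (0.14)² = 0.0196
Numerator = 0.23 − 0.0196 = 0.2104; denominator = 1 − 0.0196 = 0.9804
φ_{22} = 0.2104 / 0.9804 = 0.215

0.215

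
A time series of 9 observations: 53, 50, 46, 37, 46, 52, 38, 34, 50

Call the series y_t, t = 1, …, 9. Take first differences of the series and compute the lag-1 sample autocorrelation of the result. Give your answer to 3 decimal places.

-0.112

First differences Δy: -3, -4, -9, 9, 6, -14, -4, 16
Mean of differences = -0.3750
Numerator Σ(Δy_t−Δȳ)(Δy_{t+1}−Δȳ) = -77.1406
Denominator Σ(Δy_t−Δȳ)² = 689.8750
r_1(Δy) = -77.1406 / 689.8750 = -0.112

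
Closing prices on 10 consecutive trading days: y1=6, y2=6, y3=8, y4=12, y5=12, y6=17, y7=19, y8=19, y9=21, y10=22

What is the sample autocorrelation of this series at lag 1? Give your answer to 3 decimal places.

0.735

Mean ȳ = (6 + 6 + 8 + 12 + 12 + 17 + 19 + 19 + 21 + 22)/10 = 14.2000
Numerator Σ_{t=1}^{9}(y_t−ȳ)(y_{t+1}−ȳ) = 252.5600
Denominator Σ(y_t−ȳ)² = 343.6000
r_1 = 252.5600 / 343.6000 = 0.735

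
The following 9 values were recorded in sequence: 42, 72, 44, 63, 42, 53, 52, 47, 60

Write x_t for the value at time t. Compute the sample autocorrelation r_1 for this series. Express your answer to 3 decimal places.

Mean x̄ = (42 + 72 + 44 + 63 + 42 + 53 + 52 + 47 + 60)/9 = 52.7778
Numerator Σ_{t=1}^{8}(x_t−x̄)(x_{t+1}−x̄) = -615.6049
Denominator Σ(x_t−x̄)² = 869.5556
r_1 = -615.6049 / 869.5556 = -0.708

-0.708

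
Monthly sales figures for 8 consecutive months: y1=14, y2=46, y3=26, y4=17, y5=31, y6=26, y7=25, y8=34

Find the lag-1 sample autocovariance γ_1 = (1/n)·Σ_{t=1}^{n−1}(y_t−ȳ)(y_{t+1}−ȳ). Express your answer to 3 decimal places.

Mean ȳ = (14 + 46 + 26 + 17 + 31 + 26 + 25 + 34)/8 = 27.3750
Deviations: -13.3750, 18.6250, -1.3750, -10.3750, 3.6250, -1.3750, -2.3750, 6.6250
Σ_{t=1}^{7}(y_t−ȳ)(y_{t+1}−ȳ) = -315.5156
γ_1 = -315.5156 / 8 = -39.439

-39.439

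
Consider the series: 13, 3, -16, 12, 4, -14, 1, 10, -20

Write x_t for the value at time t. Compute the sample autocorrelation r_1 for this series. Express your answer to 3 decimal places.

-0.322

Mean x̄ = (13 + 3 − 16 + 12 + 4 − 14 + 1 + 10 − 20)/9 = -0.7778
Numerator Σ_{t=1}^{8}(x_t−x̄)(x_{t+1}−x̄) = -413.6049
Denominator Σ(x_t−x̄)² = 1285.5556
r_1 = -413.6049 / 1285.5556 = -0.322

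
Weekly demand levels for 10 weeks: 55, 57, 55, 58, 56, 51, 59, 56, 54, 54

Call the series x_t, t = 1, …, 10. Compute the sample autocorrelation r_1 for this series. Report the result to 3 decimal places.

Mean x̄ = (55 + 57 + 55 + 58 + 56 + 51 + 59 + 56 + 54 + 54)/10 = 55.5000
Numerator Σ_{t=1}^{9}(x_t−x̄)(x_{t+1}−x̄) = -16.2500
Denominator Σ(x_t−x̄)² = 46.5000
r_1 = -16.2500 / 46.5000 = -0.349

-0.349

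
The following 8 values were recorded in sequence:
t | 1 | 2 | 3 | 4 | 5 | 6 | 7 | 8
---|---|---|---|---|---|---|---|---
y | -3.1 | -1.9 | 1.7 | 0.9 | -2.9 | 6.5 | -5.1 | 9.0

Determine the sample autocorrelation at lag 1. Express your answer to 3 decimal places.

-0.562

Mean ȳ = (-3.1 − 1.9 + 1.7 + 0.9 − 2.9 + 6.5 − 5.1 + 9.0)/8 = 0.6375
Deviations from mean: -3.7375, -2.5375, 1.0625, 0.2625, -3.5375, 5.8625, -5.7375, 8.3625
Σ(y_t−ȳ)(y_{t+1}−ȳ) = (9.4839) + (-2.6961) + (0.2789) + (-0.9286) + (-20.7386) + (-33.6361) + (-47.9798) = -96.2164
Denominator Σ(y_t−ȳ)² = 171.3388
r_1 = -96.2164 / 171.3388 = -0.562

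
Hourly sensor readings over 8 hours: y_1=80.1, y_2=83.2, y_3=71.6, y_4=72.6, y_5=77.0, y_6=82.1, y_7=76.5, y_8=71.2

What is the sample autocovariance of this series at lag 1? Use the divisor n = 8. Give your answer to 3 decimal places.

1.252

Mean ȳ = (80.1 + 83.2 + 71.6 + 72.6 + 77.0 + 82.1 + 76.5 + 71.2)/8 = 76.7875
Σ_{t=1}^{7}(y_t−ȳ)(y_{t+1}−ȳ) = 10.0173
γ_1 = 10.0173 / 8 = 1.252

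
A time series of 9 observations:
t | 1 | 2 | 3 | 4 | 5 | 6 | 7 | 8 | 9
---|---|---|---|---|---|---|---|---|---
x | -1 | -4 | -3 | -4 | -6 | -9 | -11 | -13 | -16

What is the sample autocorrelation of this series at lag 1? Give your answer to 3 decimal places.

Mean x̄ = (-1 − 4 − 3 − 4 − 6 − 9 − 11 − 13 − 16)/9 = -7.4444
Numerator Σ_{t=1}^{8}(x_t−x̄)(x_{t+1}−x̄) = 128.3580
Denominator Σ(x_t−x̄)² = 206.2222
r_1 = 128.3580 / 206.2222 = 0.622

0.622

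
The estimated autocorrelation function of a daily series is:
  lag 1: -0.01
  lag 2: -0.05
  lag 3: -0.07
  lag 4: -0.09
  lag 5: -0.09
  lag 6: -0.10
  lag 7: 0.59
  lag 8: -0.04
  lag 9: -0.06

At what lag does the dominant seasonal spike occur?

7

The largest autocorrelation is r_7 = 0.59; the remaining lags stay at or below -0.01.
The dominant spike at lag 7 indicates a seasonal period of 7.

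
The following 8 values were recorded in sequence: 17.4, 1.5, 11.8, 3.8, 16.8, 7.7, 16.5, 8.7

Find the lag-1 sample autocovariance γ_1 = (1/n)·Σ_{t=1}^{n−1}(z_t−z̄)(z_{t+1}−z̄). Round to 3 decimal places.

-21.230

Mean z̄ = (17.4 + 1.5 + 11.8 + 3.8 + 16.8 + 7.7 + 16.5 + 8.7)/8 = 10.5250
Σ_{t=1}^{7}(z_t−z̄)(z_{t+1}−z̄) = -169.8381
γ_1 = -169.8381 / 8 = -21.230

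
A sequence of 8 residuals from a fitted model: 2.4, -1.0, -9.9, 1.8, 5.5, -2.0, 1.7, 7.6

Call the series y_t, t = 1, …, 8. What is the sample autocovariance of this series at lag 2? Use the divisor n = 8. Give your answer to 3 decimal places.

Mean ȳ = (2.4 − 1.0 − 9.9 + 1.8 + 5.5 − 2.0 + 1.7 + 7.6)/8 = 0.7625
Deviations: 1.6375, -1.7625, -10.6625, 1.0375, 4.7375, -2.7625, 0.9375, 6.8375
Σ_{t=1}^{6}(y_t−ȳ)(y_{t+2}−ȳ) = -87.1153
γ_2 = -87.1153 / 8 = -10.889

-10.889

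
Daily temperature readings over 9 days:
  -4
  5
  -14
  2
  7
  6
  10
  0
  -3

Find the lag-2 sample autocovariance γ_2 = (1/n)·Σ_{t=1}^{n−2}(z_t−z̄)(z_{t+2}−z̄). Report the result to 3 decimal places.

0.778

Mean z̄ = (-4 + 5 − 14 + 2 + 7 + 6 + 10 + 0 − 3)/9 = 1.0000
Σ_{t=1}^{7}(z_t−z̄)(z_{t+2}−z̄) = 7.0000
γ_2 = 7.0000 / 9 = 0.778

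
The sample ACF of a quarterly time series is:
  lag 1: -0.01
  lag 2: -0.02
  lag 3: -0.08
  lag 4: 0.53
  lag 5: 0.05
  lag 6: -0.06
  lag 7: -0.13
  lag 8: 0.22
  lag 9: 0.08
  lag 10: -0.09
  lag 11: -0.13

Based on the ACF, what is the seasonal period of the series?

4

The largest autocorrelation is r_4 = 0.53, with a weaker echo at lag 8 (0.22); the remaining lags stay at or below 0.08.
The dominant spike at lag 4 indicates a seasonal period of 4.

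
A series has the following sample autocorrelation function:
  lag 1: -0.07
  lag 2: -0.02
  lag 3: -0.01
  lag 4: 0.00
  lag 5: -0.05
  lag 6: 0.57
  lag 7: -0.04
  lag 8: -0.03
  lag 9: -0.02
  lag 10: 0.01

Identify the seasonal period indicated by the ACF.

6

The largest autocorrelation is r_6 = 0.57; the remaining lags stay at or below 0.01.
The dominant spike at lag 6 indicates a seasonal period of 6.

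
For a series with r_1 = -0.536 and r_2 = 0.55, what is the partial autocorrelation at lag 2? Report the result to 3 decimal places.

φ_{22} = (r_2 − r_1²) / (1 − r_1²)
r_1² = (-0.536)² = 0.287296
Numerator = 0.55 − 0.2873 = 0.2627; denominator = 1 − 0.2873 = 0.7127
φ_{22} = 0.2627 / 0.7127 = 0.369

0.369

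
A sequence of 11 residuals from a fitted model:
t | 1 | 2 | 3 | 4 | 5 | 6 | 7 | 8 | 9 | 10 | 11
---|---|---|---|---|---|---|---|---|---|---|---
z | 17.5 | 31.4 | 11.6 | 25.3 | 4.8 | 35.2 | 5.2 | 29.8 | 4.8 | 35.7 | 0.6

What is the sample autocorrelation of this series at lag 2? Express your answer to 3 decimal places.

Mean z̄ = (17.5 + 31.4 + 11.6 + 25.3 + 4.8 + 35.2 + 5.2 + 29.8 + 4.8 + 35.7 + 0.6)/11 = 18.3545
Numerator Σ_{t=1}^{9}(z_t−z̄)(z_{t+2}−z̄) = 1293.5259
Denominator Σ(z_t−z̄)² = 1836.1273
r_2 = 1293.5259 / 1836.1273 = 0.704

0.704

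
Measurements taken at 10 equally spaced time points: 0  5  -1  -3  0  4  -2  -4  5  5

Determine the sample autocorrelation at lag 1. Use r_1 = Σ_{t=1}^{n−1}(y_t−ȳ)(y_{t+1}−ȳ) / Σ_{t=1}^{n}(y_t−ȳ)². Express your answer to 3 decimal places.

-0.012

Mean ȳ = (0 + 5 − 1 − 3 + 0 + 4 − 2 − 4 + 5 + 5)/10 = 0.9000
Numerator Σ_{t=1}^{9}(y_t−ȳ)(y_{t+1}−ȳ) = -1.4100
Denominator Σ(y_t−ȳ)² = 112.9000
r_1 = -1.4100 / 112.9000 = -0.012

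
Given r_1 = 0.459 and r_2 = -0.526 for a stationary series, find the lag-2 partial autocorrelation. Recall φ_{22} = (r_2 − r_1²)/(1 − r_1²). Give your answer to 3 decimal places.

-0.933

φ_{22} = (r_2 − r_1²) / (1 − r_1²)
r_1² = (0.459)² = 0.210681
Numerator = -0.526 − 0.2107 = -0.7367; denominator = 1 − 0.2107 = 0.7893
φ_{22} = -0.7367 / 0.7893 = -0.933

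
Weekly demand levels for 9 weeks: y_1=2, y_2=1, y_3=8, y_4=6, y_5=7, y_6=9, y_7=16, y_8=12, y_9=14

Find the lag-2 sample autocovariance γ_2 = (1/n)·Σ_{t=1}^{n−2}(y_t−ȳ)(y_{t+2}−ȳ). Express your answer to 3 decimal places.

5.975

Mean ȳ = (2 + 1 + 8 + 6 + 7 + 9 + 16 + 12 + 14)/9 = 8.3333
Σ_{t=1}^{7}(y_t−ȳ)(y_{t+2}−ȳ) = 53.7778
γ_2 = 53.7778 / 9 = 5.975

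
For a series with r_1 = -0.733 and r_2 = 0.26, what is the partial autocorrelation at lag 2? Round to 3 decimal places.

-0.599

φ_{22} = (r_2 − r_1²) / (1 − r_1²)
r_1² = (-0.733)² = 0.537289
Numerator = 0.26 − 0.5373 = -0.2773; denominator = 1 − 0.5373 = 0.4627
φ_{22} = -0.2773 / 0.4627 = -0.599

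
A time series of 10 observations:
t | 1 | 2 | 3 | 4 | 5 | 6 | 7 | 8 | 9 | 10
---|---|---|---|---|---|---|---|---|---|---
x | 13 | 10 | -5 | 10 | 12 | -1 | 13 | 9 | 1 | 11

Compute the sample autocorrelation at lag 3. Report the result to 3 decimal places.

Mean x̄ = (13 + 10 − 5 + 10 + 12 − 1 + 13 + 9 + 1 + 11)/10 = 7.3000
Numerator Σ_{t=1}^{7}(x_t−x̄)(x_{t+3}−x̄) = 226.9300
Denominator Σ(x_t−x̄)² = 378.1000
r_3 = 226.9300 / 378.1000 = 0.600

0.600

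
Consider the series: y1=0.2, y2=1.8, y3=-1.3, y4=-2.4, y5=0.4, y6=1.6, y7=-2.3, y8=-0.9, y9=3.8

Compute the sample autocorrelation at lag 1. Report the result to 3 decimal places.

Mean ȳ = (0.2 + 1.8 − 1.3 − 2.4 + 0.4 + 1.6 − 2.3 − 0.9 + 3.8)/9 = 0.1000
Numerator Σ_{t=1}^{8}(y_t−ȳ)(y_{t+1}−ȳ) = -3.9100
Denominator Σ(y_t−ȳ)² = 33.9000
r_1 = -3.9100 / 33.9000 = -0.115

-0.115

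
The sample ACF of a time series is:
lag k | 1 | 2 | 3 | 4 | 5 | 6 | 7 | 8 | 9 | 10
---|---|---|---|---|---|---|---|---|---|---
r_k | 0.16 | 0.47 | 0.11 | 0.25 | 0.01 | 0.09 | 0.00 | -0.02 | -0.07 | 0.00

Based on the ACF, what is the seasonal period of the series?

The largest autocorrelation is r_2 = 0.47, with a weaker echo at lag 4 (0.25); the remaining lags stay at or below 0.16.
The dominant spike at lag 2 indicates a seasonal period of 2.

2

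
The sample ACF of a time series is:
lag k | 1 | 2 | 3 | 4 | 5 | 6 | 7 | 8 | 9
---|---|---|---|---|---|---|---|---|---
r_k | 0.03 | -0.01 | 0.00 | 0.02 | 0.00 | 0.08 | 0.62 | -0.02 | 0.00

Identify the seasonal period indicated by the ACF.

7

The largest autocorrelation is r_7 = 0.62; the remaining lags stay at or below 0.08.
The dominant spike at lag 7 indicates a seasonal period of 7.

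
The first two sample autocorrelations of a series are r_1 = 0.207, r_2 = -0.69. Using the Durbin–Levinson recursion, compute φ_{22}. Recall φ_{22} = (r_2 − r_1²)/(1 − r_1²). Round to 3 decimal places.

φ_{22} = (r_2 − r_1²) / (1 − r_1²)
r_1² = (0.207)² = 0.042849
Numerator = -0.69 − 0.0428 = -0.7328; denominator = 1 − 0.0428 = 0.9572
φ_{22} = -0.7328 / 0.9572 = -0.766

-0.766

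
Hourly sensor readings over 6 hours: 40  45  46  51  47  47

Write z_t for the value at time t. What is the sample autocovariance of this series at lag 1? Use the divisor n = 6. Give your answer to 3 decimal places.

Mean z̄ = (40 + 45 + 46 + 51 + 47 + 47)/6 = 46.0000
Deviations: -6.0000, -1.0000, 0.0000, 5.0000, 1.0000, 1.0000
Σ_{t=1}^{5}(z_t−z̄)(z_{t+1}−z̄) = 12.0000
γ_1 = 12.0000 / 6 = 2.000

2.000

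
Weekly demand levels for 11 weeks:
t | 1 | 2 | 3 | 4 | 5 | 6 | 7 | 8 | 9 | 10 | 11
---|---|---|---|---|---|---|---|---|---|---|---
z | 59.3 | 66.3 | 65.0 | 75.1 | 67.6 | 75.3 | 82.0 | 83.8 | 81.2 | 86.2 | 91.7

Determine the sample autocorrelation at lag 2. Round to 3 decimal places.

Mean z̄ = (59.3 + 66.3 + 65.0 + 75.1 + 67.6 + 75.3 + 82.0 + 83.8 + 81.2 + 86.2 + 91.7)/11 = 75.7727
Numerator Σ_{t=1}^{9}(z_t−z̄)(z_{t+2}−z̄) = 421.4421
Denominator Σ(z_t−z̄)² = 1039.6818
r_2 = 421.4421 / 1039.6818 = 0.405

0.405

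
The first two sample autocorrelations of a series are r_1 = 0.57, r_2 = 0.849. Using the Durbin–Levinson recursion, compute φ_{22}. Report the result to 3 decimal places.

φ_{22} = (r_2 − r_1²) / (1 − r_1²)
r_1² = (0.57)² = 0.3249
Numerator = 0.849 − 0.3249 = 0.5241; denominator = 1 − 0.3249 = 0.6751
φ_{22} = 0.5241 / 0.6751 = 0.776

0.776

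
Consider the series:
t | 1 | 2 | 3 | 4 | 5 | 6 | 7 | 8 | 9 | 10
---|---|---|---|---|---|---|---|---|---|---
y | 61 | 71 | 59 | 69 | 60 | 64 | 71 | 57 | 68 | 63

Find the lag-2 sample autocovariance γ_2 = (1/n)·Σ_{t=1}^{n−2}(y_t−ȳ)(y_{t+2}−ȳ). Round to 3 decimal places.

7.802

Mean ȳ = (61 + 71 + 59 + 69 + 60 + 64 + 71 + 57 + 68 + 63)/10 = 64.3000
Σ_{t=1}^{8}(y_t−ȳ)(y_{t+2}−ȳ) = 78.0200
γ_2 = 78.0200 / 10 = 7.802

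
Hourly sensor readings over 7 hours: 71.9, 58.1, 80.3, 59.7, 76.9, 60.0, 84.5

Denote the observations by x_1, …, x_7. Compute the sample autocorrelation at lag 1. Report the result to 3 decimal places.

-0.746

Mean x̄ = (71.9 + 58.1 + 80.3 + 59.7 + 76.9 + 60.0 + 84.5)/7 = 70.2000
Σ(x_t−x̄)(x_{t+1}−x̄) = (-20.5700) + (-122.2100) + (-106.0500) + (-70.3500) + (-68.3400) + (-145.8600) = -533.3800
Denominator Σ(x_t−x̄)² = 714.9800
r_1 = -533.3800 / 714.9800 = -0.746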